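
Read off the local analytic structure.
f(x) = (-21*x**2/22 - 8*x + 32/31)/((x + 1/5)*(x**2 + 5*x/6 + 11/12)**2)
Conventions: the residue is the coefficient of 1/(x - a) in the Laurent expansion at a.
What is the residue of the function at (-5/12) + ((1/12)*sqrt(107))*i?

The factor x**2 + 5*x/6 + 11/12 splits as (x - a)(x - a') with a = (-5/12) + ((1/12)*sqrt(107))*i, a' = (-5/12) - ((1/12)*sqrt(107))*i. At the order-2 pole a set g(x) = (x - a)^2*f(x) = [(-21*x**2/22 - 8*x + 32/31)/(x + 1/5)] / (x - a')^2.
Order-2 pole: residue = g'(a); g'((-5/12) + ((1/12)*sqrt(107))*i) = (-4422900/2128181) + ((8698361070/24365544269)*sqrt(107))*i, so the residue is (-4422900/2128181) + ((8698361070/24365544269)*sqrt(107))*i.

The residue is (-4422900/2128181) + ((8698361070/24365544269)*sqrt(107))*i.


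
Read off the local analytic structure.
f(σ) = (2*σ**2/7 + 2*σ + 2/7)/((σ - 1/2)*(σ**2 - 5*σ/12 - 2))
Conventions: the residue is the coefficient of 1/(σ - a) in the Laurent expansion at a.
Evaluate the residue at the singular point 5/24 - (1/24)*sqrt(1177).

The residue is 23/47 - (863/35203)*sqrt(1177).

The factor σ**2 - 5*σ/12 - 2 splits as (σ - a)(σ - a') with a = 5/24 - (1/24)*sqrt(1177), a' = 5/24 + (1/24)*sqrt(1177). At the order-1 pole a set g(σ) = (σ - a)*f(σ) = [(2*σ**2/7 + 2*σ + 2/7)/(σ - 1/2)] / (σ - a').
Simple pole: residue = g(a) at a = 5/24 - (1/24)*sqrt(1177), which is 23/47 - (863/35203)*sqrt(1177).


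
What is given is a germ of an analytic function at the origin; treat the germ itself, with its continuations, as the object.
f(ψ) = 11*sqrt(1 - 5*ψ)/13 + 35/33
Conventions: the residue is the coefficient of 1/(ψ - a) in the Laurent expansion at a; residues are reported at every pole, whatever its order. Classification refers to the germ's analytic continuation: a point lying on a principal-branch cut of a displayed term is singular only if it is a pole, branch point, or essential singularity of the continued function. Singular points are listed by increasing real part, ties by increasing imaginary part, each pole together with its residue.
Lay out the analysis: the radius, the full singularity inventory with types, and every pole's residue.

Branch term (11/13)*sqrt(1 - ψ/(1/5)): its argument vanishes at ψ = 1/5, a square-root branch point, modulus 1/5.
The radius of convergence is the smallest modulus among the singular points: 1/5.

Radius of convergence at 0: 1/5.
At 1/5: an algebraic (square-root) branch point.


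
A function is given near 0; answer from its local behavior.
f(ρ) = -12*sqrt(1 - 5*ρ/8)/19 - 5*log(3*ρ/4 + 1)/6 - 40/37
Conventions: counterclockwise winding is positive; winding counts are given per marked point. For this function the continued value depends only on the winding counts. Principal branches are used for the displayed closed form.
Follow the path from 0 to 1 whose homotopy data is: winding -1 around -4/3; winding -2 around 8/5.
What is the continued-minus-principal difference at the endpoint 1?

The rational part is single-valued and drops out of the difference; each branch term changes only by its own monodromy.
(-12/19)*sqrt(1 - ρ/(8/5)): winding -2 is even, the square root returns to the same sheet, contribution 0.
(-5/6)*log(1 - ρ/(-4/3)): each positive loop around -4/3 adds 2*pi*i to the log, so winding -1 contributes (-5/6)*(-1)*2*pi*i = (5/3)*pi*i.
Summing the contributions at ρ = 1 gives (5/3)*pi*i.

Continued minus principal equals (5/3)*pi*i.


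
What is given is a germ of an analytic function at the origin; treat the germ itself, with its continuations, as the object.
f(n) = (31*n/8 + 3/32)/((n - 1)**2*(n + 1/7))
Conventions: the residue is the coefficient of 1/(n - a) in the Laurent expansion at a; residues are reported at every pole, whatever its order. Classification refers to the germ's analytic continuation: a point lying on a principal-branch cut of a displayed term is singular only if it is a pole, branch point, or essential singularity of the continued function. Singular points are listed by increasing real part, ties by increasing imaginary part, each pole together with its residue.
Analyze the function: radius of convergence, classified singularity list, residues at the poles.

Denominator factor (n + 1/7): pole of order 1 at -1/7, modulus 1/7.
Denominator factor (n - 1)^2: pole of order 2 at 1, modulus 1.
The radius of convergence is the smallest modulus among the singular points: 1/7.
At the order-1 pole -1/7 set g(n) = (n - (-1/7))*f(n) = (31*n/8 + 3/32)/(n - 1)**2.
Simple pole: residue = g(a) at a = -1/7, which is -721/2048.
At the order-2 pole 1 set g(n) = (n - (1))^2*f(n) = (31*n/8 + 3/32)/(n + 1/7).
Order-2 pole: residue = g'(a); g'(1) = 721/2048, so the residue is 721/2048.
List the singular points by increasing real part (a conjugate pair: the negative imaginary part first).

Radius of convergence at 0: 1/7.
At -1/7: a pole of order 1; residue -721/2048.
At 1: a pole of order 2; residue 721/2048.


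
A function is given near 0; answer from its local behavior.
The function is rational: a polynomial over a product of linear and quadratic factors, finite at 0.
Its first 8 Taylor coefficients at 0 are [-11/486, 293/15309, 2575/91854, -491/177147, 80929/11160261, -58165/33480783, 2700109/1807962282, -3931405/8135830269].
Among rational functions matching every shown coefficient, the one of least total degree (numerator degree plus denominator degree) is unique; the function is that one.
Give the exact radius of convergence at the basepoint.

No rational of total degree below 6 reproduces all 8 coefficients; solving the [2/4] Pade equations on them gives f(κ) = (3*κ**2 + 8*κ/7 - 11/6)/(κ**2 - κ - 9)**2, whose expansion matches every shown term.
Denominator factor (κ**2 - κ - 9)^2: discriminant 37, real irrational roots 1/2 + (1/2)*sqrt(37) and 1/2 - (1/2)*sqrt(37); poles of order 2, moduli 1/2 + (1/2)*sqrt(37) and -1/2 + (1/2)*sqrt(37).
The radius of convergence is the smallest modulus among the singular points: -1/2 + (1/2)*sqrt(37).

The radius of convergence is -1/2 + (1/2)*sqrt(37).


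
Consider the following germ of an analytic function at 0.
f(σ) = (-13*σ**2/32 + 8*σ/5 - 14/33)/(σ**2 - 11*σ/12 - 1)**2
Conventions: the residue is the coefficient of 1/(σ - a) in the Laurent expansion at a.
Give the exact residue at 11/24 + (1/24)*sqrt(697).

The factor σ**2 - 11*σ/12 - 1 splits as (σ - a)(σ - a') with a = 11/24 + (1/24)*sqrt(697), a' = 11/24 - (1/24)*sqrt(697). At the order-2 pole a set g(σ) = (σ - a)^2*f(σ) = [-13*σ**2/32 + 8*σ/5 - 14/33] / (σ - a')^2.
Order-2 pole: residue = g'(a); g'(11/24 + (1/24)*sqrt(697)) = -(135972/26719495)*sqrt(697), so the residue is -(135972/26719495)*sqrt(697).

The residue is -(135972/26719495)*sqrt(697).


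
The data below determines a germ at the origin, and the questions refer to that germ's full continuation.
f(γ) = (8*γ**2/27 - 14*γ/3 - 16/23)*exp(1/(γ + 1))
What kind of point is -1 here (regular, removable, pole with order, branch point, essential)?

The exponent 1/(γ - (-1)) has a pole at -1, so exp(1/(γ - (-1))) takes every nonzero value near it: an essential singularity (not a pole of any order).

The point is an essential singularity.


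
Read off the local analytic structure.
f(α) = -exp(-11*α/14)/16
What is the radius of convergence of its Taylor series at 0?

The factor exp(-11*α/14) is entire and contributes no finite singular point.
The polynomial part has no poles.
No finite singular points: the Taylor series at 0 converges everywhere.

The radius of convergence is infinite.


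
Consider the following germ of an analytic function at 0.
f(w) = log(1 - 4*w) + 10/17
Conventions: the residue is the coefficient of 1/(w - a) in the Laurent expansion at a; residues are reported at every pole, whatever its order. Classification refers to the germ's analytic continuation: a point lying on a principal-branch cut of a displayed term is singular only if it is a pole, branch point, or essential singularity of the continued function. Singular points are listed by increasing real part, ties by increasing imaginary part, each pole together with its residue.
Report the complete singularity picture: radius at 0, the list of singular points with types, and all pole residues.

Radius of convergence at 0: 1/4.
At 1/4: a logarithmic branch point.

Branch term (1)*log(1 - w/(1/4)): its argument vanishes at w = 1/4, a logarithmic branch point, modulus 1/4.
The radius of convergence is the smallest modulus among the singular points: 1/4.


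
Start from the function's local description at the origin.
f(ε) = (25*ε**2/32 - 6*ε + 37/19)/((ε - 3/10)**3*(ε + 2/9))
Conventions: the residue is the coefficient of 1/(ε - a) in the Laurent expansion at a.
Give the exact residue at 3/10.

The residue is 45975375/1972637.

At the order-3 pole 3/10 set g(ε) = (ε - (3/10))^3*f(ε) = (25*ε**2/32 - 6*ε + 37/19)/(ε + 2/9).
Order-3 pole: residue = g''(a)/2; g''(3/10) = 91950750/1972637, so the residue is 45975375/1972637.


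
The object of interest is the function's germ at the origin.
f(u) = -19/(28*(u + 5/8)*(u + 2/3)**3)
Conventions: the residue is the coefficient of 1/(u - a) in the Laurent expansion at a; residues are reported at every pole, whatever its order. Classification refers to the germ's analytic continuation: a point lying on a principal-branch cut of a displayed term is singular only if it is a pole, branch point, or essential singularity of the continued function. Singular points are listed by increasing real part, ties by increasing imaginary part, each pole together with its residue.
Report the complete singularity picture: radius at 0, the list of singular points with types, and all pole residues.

Radius of convergence at 0: 5/8.
At -2/3: a pole of order 3; residue 65664/7.
At -5/8: a pole of order 1; residue -65664/7.

Denominator factor (u + 2/3)^3: pole of order 3 at -2/3, modulus 2/3.
Denominator factor (u + 5/8): pole of order 1 at -5/8, modulus 5/8.
The radius of convergence is the smallest modulus among the singular points: 5/8.
At the order-3 pole -2/3 set g(u) = (u - (-2/3))^3*f(u) = -19/(28*(u + 5/8)).
Order-3 pole: residue = g''(a)/2; g''(-2/3) = 131328/7, so the residue is 65664/7.
At the order-1 pole -5/8 set g(u) = (u - (-5/8))*f(u) = -19/(28*(u + 2/3)**3).
Simple pole: residue = g(a) at a = -5/8, which is -65664/7.
List the singular points by increasing real part (a conjugate pair: the negative imaginary part first).


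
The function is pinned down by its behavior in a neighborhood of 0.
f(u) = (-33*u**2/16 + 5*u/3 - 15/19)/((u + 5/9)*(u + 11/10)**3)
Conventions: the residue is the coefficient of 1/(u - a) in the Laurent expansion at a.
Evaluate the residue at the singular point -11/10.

The residue is 65154375/4470662.

At the order-3 pole -11/10 set g(u) = (u - (-11/10))^3*f(u) = (-33*u**2/16 + 5*u/3 - 15/19)/(u + 5/9).
Order-3 pole: residue = g''(a)/2; g''(-11/10) = 65154375/2235331, so the residue is 65154375/4470662.


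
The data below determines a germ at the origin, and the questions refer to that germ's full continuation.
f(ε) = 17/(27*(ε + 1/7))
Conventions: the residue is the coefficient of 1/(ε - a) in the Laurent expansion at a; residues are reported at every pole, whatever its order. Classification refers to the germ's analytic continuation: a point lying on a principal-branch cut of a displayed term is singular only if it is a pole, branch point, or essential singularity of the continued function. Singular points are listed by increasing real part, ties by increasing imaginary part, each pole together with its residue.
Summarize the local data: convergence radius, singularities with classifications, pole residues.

Radius of convergence at 0: 1/7.
At -1/7: a pole of order 1; residue 17/27.

Denominator factor (ε + 1/7): pole of order 1 at -1/7, modulus 1/7.
The radius of convergence is the smallest modulus among the singular points: 1/7.
At the order-1 pole -1/7 set g(ε) = (ε - (-1/7))*f(ε) = 17/27.
Simple pole: residue = g(a) at a = -1/7, which is 17/27.


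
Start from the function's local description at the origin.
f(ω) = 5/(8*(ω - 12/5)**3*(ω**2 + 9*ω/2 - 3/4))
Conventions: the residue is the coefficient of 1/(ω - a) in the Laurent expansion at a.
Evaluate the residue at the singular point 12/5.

At the order-3 pole 12/5 set g(ω) = (ω - (12/5))^3*f(ω) = 5/(8*(ω**2 + 9*ω/2 - 3/4)).
Order-3 pole: residue = g''(a)/2; g''(12/5) = 950000/42492537, so the residue is 475000/42492537.

The residue is 475000/42492537.


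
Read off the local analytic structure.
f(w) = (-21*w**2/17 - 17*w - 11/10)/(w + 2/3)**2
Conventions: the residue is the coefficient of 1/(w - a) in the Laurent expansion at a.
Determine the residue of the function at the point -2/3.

At the order-2 pole -2/3 set g(w) = (w - (-2/3))^2*f(w) = -21*w**2/17 - 17*w - 11/10.
Order-2 pole: residue = g'(a); g'(-2/3) = -261/17, so the residue is -261/17.

The residue is -261/17.


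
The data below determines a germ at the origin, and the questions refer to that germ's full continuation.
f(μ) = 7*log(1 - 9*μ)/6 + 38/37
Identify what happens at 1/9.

The term (7/6)*log(1 - μ/(1/9)) has argument 1 - 1/9/(1/9) = 0 at 1/9: a logarithmic (infinitely-sheeted) branch point; the remaining terms are analytic or single-valued there.

The point is a logarithmic branch point.


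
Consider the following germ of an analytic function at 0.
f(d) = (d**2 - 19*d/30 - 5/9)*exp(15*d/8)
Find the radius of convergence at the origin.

The factor exp(15*d/8) is entire and contributes no finite singular point.
The polynomial part has no poles.
No finite singular points: the Taylor series at 0 converges everywhere.

The radius of convergence is infinite.


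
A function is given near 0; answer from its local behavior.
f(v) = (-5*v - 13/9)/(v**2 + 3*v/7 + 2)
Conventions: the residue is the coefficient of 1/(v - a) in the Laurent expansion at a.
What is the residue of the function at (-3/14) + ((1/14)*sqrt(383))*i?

The factor v**2 + 3*v/7 + 2 splits as (v - a)(v - a') with a = (-3/14) + ((1/14)*sqrt(383))*i, a' = (-3/14) - ((1/14)*sqrt(383))*i. At the order-1 pole a set g(v) = (v - a)*f(v) = [-5*v - 13/9] / (v - a').
Simple pole: residue = g(a) at a = (-3/14) + ((1/14)*sqrt(383))*i, which is (-5/2) + ((47/6894)*sqrt(383))*i.

The residue is (-5/2) + ((47/6894)*sqrt(383))*i.


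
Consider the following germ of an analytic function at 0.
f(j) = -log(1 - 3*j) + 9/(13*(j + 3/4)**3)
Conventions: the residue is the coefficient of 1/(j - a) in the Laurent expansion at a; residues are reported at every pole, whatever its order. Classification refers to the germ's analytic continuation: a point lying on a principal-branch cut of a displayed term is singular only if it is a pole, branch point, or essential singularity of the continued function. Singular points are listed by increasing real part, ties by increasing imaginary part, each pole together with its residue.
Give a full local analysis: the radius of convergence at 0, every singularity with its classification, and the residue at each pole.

Denominator factor (j + 3/4)^3: pole of order 3 at -3/4, modulus 3/4.
Branch term (-1)*log(1 - j/(1/3)): its argument vanishes at j = 1/3, a logarithmic branch point, modulus 1/3.
The radius of convergence is the smallest modulus among the singular points: 1/3.
The branch term is analytic at -3/4 and contributes nothing to the residue; only the rational part matters.
At the order-3 pole -3/4 set g(j) = (j - (-3/4))^3*(rational part) = 9/13.
Order-3 pole: residue = g''(a)/2; g''(-3/4) = 0, so the residue is 0.
List the singular points by increasing real part (a conjugate pair: the negative imaginary part first).

Radius of convergence at 0: 1/3.
At -3/4: a pole of order 3; residue 0.
At 1/3: a logarithmic branch point.


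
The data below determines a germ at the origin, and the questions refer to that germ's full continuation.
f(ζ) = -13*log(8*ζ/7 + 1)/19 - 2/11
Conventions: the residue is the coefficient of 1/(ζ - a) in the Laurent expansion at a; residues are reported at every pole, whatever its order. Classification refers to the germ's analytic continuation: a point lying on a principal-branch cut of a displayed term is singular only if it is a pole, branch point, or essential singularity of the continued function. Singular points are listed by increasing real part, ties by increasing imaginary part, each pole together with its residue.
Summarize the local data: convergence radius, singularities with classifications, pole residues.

Radius of convergence at 0: 7/8.
At -7/8: a logarithmic branch point.

Branch term (-13/19)*log(1 - ζ/(-7/8)): its argument vanishes at ζ = -7/8, a logarithmic branch point, modulus 7/8.
The radius of convergence is the smallest modulus among the singular points: 7/8.


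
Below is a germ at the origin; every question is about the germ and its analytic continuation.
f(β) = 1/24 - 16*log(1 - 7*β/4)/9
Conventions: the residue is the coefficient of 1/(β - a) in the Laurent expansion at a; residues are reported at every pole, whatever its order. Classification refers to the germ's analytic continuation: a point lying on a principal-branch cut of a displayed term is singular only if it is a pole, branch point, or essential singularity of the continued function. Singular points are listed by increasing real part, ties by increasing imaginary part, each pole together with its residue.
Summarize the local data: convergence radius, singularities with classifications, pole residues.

Branch term (-16/9)*log(1 - β/(4/7)): its argument vanishes at β = 4/7, a logarithmic branch point, modulus 4/7.
The radius of convergence is the smallest modulus among the singular points: 4/7.

Radius of convergence at 0: 4/7.
At 4/7: a logarithmic branch point.


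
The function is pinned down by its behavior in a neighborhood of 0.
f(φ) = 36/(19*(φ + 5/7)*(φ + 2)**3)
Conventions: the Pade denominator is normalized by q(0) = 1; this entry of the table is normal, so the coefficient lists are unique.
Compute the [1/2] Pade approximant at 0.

The Pade approximant has numerator coefficients [63/190, -987/7220]; denominator coefficients [1, 709/285, 943/570].

Taylor coefficients needed (expand at 0): a_0 = 63/190, a_1 = -1827/1900, a_2 = 8757/4750, a_3 = -284571/95000.
Write the denominator as Q(φ) = 1 + q1*φ + q2*φ^2. Requiring Q*f - P = O(φ^4) with deg P <= 1 kills the coefficients of φ^2..φ^3 in Q*f:
  φ^2: a_2 + q1*a_1 + q2*a_0 = 0, i.e. 8757/4750 + (-1827/1900)*q1 + (63/190)*q2 = 0.
  φ^3: a_3 + q1*a_2 + q2*a_1 = 0, i.e. -284571/95000 + (8757/4750)*q1 + (-1827/1900)*q2 = 0.
Solving this linear system: q1 = 709/285, q2 = 943/570.
The numerator is Q*f truncated at degree 1: P0 = a_0 = 63/190; P1 = a_1 + q1*a_0 = -987/7220.


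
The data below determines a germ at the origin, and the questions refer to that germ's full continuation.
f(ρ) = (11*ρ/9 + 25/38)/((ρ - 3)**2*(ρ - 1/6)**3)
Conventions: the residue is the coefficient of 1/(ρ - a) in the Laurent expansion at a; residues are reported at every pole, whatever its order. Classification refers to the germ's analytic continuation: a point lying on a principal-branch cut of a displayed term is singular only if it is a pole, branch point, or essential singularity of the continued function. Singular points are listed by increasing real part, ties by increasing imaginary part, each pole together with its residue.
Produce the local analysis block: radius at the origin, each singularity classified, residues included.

Radius of convergence at 0: 1/6.
At 1/6: a pole of order 3; residue 13776/93347.
At 3: a pole of order 2; residue -13776/93347.

Denominator factor (ρ - 3)^2: pole of order 2 at 3, modulus 3.
Denominator factor (ρ - 1/6)^3: pole of order 3 at 1/6, modulus 1/6.
The radius of convergence is the smallest modulus among the singular points: 1/6.
At the order-3 pole 1/6 set g(ρ) = (ρ - (1/6))^3*f(ρ) = (11*ρ/9 + 25/38)/(ρ - 3)**2.
Order-3 pole: residue = g''(a)/2; g''(1/6) = 27552/93347, so the residue is 13776/93347.
At the order-2 pole 3 set g(ρ) = (ρ - (3))^2*f(ρ) = (11*ρ/9 + 25/38)/(ρ - 1/6)**3.
Order-2 pole: residue = g'(a); g'(3) = -13776/93347, so the residue is -13776/93347.
List the singular points by increasing real part (a conjugate pair: the negative imaginary part first).


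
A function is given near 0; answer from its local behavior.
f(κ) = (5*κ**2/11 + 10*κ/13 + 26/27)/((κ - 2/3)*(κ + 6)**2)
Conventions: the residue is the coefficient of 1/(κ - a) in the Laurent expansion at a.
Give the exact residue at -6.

At the order-2 pole -6 set g(κ) = (κ - (-6))^2*f(κ) = (5*κ**2/11 + 10*κ/13 + 26/27)/(κ - 2/3).
Order-2 pole: residue = g'(a); g'(-6) = 3251/7800, so the residue is 3251/7800.

The residue is 3251/7800.


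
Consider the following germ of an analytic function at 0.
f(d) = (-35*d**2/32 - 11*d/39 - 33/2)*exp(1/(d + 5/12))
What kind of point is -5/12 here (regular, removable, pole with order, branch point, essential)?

The exponent 1/(d - (-5/12)) has a pole at -5/12, so exp(1/(d - (-5/12))) takes every nonzero value near it: an essential singularity (not a pole of any order).

The point is an essential singularity.


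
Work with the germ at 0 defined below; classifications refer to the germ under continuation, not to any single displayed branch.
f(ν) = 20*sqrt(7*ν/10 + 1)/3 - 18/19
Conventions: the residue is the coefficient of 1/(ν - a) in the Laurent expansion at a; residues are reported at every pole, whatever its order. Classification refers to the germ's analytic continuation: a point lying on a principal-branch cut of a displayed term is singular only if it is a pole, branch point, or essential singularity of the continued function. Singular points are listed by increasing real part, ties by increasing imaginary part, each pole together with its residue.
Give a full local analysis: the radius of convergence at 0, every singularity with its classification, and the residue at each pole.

Radius of convergence at 0: 10/7.
At -10/7: an algebraic (square-root) branch point.

Branch term (20/3)*sqrt(1 - ν/(-10/7)): its argument vanishes at ν = -10/7, a square-root branch point, modulus 10/7.
The radius of convergence is the smallest modulus among the singular points: 10/7.


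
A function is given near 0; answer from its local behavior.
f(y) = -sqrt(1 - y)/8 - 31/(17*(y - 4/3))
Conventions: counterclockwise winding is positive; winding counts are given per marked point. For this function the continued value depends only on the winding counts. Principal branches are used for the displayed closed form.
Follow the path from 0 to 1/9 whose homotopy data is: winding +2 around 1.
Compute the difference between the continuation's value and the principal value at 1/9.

Continued minus principal equals 0.

The rational part is single-valued and drops out of the difference; each branch term changes only by its own monodromy.
(-1/8)*sqrt(1 - y/(1)): winding +2 is even, the square root returns to the same sheet, contribution 0.
Summing the contributions at y = 1/9 gives 0.


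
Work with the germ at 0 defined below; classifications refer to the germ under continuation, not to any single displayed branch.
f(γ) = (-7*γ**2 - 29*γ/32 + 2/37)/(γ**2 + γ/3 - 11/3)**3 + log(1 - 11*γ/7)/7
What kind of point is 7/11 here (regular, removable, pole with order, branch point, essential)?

The term (1/7)*log(1 - γ/(7/11)) has argument 1 - 7/11/(7/11) = 0 at 7/11: a logarithmic (infinitely-sheeted) branch point; the remaining terms are analytic or single-valued there.

The point is a logarithmic branch point.


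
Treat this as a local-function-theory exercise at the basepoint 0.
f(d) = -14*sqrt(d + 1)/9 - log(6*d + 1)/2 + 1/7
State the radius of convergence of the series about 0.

Branch term (-14/9)*sqrt(1 - d/(-1)): its argument vanishes at d = -1, a square-root branch point, modulus 1.
Branch term (-1/2)*log(1 - d/(-1/6)): its argument vanishes at d = -1/6, a logarithmic branch point, modulus 1/6.
The radius of convergence is the smallest modulus among the singular points: 1/6.

The radius of convergence is 1/6.


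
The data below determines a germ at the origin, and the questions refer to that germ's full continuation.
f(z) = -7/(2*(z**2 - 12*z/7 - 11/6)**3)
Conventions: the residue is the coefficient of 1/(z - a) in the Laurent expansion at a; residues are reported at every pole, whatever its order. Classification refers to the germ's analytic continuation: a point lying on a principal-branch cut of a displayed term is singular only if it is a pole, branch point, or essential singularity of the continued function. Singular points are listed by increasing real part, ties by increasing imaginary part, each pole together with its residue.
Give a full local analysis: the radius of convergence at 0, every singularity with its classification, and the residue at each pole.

Radius of convergence at 0: -6/7 + (1/42)*sqrt(4530).
At 6/7 - (1/42)*sqrt(4530): a pole of order 3; residue (3176523/3442951000)*sqrt(4530).
At 6/7 + (1/42)*sqrt(4530): a pole of order 3; residue -(3176523/3442951000)*sqrt(4530).


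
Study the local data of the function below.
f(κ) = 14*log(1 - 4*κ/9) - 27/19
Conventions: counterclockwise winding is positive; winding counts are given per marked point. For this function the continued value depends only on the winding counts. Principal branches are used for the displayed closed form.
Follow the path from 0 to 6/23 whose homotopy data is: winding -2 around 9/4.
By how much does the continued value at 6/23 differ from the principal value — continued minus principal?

The rational part is single-valued and drops out of the difference; each branch term changes only by its own monodromy.
(14)*log(1 - κ/(9/4)): each positive loop around 9/4 adds 2*pi*i to the log, so winding -2 contributes (14)*(-2)*2*pi*i = -(56)*pi*i.
Summing the contributions at κ = 6/23 gives -(56)*pi*i.

Continued minus principal equals -(56)*pi*i.


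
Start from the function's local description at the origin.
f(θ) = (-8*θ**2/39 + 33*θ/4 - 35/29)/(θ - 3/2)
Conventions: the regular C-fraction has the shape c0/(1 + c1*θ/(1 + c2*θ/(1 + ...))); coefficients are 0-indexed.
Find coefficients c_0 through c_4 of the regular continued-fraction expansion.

Taylor coefficients (expand at 0): a_0 = 70/87, a_1 = -2591/522, a_2 = -32291/10179, a_3 = -64582/30537, a_4 = -129164/91611.
c0 = a_0 = 70/87. Peel one level at a time: if S = 1 + c*θ/S' with S'(0) = 1, then c is the θ-coefficient of S and S' = c*θ/(S - 1).
S_1 = c0/f = 1 + (2591/420)*θ + (32104711/764400)*θ^2 + ...; c1 = 2591/420.
S_2 = c1*θ/(S_1 - 1) = 1 + (-32104711/4715620)*θ + (-59932096/3403633467)*θ^2 + ...; c2 = -32104711/4715620.
S_3 = c2*θ/(S_2 - 1) = 1 + (-289327360/111867204891)*θ + (-9258475520/143392816649277)*θ^2 + ...; c3 = -289327360/111867204891.
S_4 = c3*θ/(S_3 - 1) = 1 + (-82912/3321177)*θ + ...; c4 = -82912/3321177.

The regular C-fraction coefficients are [70/87, 2591/420, -32104711/4715620, -289327360/111867204891, -82912/3321177].


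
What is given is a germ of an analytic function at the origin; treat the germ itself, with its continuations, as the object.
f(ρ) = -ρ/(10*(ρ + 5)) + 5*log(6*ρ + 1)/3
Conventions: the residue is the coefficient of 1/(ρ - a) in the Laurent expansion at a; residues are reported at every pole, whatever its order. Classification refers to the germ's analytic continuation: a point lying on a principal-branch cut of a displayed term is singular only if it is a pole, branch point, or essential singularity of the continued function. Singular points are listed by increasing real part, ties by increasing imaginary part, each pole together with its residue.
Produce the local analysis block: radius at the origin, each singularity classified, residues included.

Radius of convergence at 0: 1/6.
At -5: a pole of order 1; residue 1/2.
At -1/6: a logarithmic branch point.

Denominator factor (ρ + 5): pole of order 1 at -5, modulus 5.
Branch term (5/3)*log(1 - ρ/(-1/6)): its argument vanishes at ρ = -1/6, a logarithmic branch point, modulus 1/6.
The radius of convergence is the smallest modulus among the singular points: 1/6.
The branch term is analytic at -5 and contributes nothing to the residue; only the rational part matters.
At the order-1 pole -5 set g(ρ) = (ρ - (-5))*(rational part) = -ρ/10.
Simple pole: residue = g(a) at a = -5, which is 1/2.
List the singular points by increasing real part (a conjugate pair: the negative imaginary part first).


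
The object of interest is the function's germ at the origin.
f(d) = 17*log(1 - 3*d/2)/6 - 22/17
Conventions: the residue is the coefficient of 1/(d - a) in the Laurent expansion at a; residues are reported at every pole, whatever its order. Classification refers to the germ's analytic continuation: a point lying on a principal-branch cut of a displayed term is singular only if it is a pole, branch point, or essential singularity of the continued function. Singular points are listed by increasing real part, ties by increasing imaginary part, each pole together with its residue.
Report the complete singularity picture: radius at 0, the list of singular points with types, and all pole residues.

Radius of convergence at 0: 2/3.
At 2/3: a logarithmic branch point.

Branch term (17/6)*log(1 - d/(2/3)): its argument vanishes at d = 2/3, a logarithmic branch point, modulus 2/3.
The radius of convergence is the smallest modulus among the singular points: 2/3.


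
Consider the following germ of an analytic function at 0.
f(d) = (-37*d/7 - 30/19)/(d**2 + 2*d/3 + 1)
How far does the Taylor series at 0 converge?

Denominator factor (d**2 + 2*d/3 + 1): discriminant -32/9, complex-conjugate roots (-1/3) + ((2/3)*sqrt(2))*i and (-1/3) - ((2/3)*sqrt(2))*i; poles of order 1, moduli 1 and 1.
The radius of convergence is the smallest modulus among the singular points: 1.

The radius of convergence is 1.


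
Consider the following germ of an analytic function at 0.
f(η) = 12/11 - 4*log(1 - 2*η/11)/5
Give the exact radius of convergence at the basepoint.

The radius of convergence is 11/2.

Branch term (-4/5)*log(1 - η/(11/2)): its argument vanishes at η = 11/2, a logarithmic branch point, modulus 11/2.
The radius of convergence is the smallest modulus among the singular points: 11/2.


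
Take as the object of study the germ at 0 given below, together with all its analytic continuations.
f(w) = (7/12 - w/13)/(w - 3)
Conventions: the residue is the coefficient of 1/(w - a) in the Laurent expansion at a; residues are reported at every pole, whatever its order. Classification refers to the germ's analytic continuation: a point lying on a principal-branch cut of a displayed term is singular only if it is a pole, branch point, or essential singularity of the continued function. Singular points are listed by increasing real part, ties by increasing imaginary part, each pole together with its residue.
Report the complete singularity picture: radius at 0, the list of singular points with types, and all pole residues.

Denominator factor (w - 3): pole of order 1 at 3, modulus 3.
The radius of convergence is the smallest modulus among the singular points: 3.
At the order-1 pole 3 set g(w) = (w - (3))*f(w) = 7/12 - w/13.
Simple pole: residue = g(a) at a = 3, which is 55/156.

Radius of convergence at 0: 3.
At 3: a pole of order 1; residue 55/156.


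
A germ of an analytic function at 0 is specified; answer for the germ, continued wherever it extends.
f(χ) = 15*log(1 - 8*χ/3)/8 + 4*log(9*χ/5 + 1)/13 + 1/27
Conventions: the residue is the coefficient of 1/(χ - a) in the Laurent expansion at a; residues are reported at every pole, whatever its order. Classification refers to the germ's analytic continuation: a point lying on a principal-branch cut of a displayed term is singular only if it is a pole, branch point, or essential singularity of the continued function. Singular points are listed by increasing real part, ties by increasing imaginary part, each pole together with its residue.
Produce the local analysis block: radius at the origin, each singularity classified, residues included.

Radius of convergence at 0: 3/8.
At -5/9: a logarithmic branch point.
At 3/8: a logarithmic branch point.

Branch term (4/13)*log(1 - χ/(-5/9)): its argument vanishes at χ = -5/9, a logarithmic branch point, modulus 5/9.
Branch term (15/8)*log(1 - χ/(3/8)): its argument vanishes at χ = 3/8, a logarithmic branch point, modulus 3/8.
The radius of convergence is the smallest modulus among the singular points: 3/8.
List the singular points by increasing real part (a conjugate pair: the negative imaginary part first).


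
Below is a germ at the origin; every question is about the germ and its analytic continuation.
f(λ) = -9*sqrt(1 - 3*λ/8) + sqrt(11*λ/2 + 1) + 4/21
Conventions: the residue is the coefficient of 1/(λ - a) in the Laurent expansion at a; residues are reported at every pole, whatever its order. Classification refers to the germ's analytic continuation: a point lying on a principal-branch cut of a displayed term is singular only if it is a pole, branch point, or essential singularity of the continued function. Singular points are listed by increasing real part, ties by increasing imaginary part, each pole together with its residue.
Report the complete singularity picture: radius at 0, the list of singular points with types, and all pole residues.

Branch term (1)*sqrt(1 - λ/(-2/11)): its argument vanishes at λ = -2/11, a square-root branch point, modulus 2/11.
Branch term (-9)*sqrt(1 - λ/(8/3)): its argument vanishes at λ = 8/3, a square-root branch point, modulus 8/3.
The radius of convergence is the smallest modulus among the singular points: 2/11.
List the singular points by increasing real part (a conjugate pair: the negative imaginary part first).

Radius of convergence at 0: 2/11.
At -2/11: an algebraic (square-root) branch point.
At 8/3: an algebraic (square-root) branch point.


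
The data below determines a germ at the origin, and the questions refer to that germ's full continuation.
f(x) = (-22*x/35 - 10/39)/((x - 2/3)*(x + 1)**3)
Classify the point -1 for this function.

The denominator factor x + 1 vanishes at -1 and appears to the power 3; the numerator there equals 508/1365, nonzero, and no other factor vanishes.
Hence a pole whose order is the multiplicity, 3.

The point is a pole of order 3.


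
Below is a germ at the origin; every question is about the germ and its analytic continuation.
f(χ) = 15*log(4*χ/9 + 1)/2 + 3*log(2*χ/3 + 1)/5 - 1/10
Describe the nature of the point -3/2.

The term (3/5)*log(1 - χ/(-3/2)) has argument 1 - -3/2/(-3/2) = 0 at -3/2: a logarithmic (infinitely-sheeted) branch point; the remaining terms are analytic or single-valued there.

The point is a logarithmic branch point.


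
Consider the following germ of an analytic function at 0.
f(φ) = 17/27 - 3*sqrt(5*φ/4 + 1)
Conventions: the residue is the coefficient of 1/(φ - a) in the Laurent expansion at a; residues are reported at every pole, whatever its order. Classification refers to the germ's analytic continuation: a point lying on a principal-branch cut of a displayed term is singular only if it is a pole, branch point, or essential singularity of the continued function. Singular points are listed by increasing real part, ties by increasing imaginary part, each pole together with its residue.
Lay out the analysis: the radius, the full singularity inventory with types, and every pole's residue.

Radius of convergence at 0: 4/5.
At -4/5: an algebraic (square-root) branch point.

Branch term (-3)*sqrt(1 - φ/(-4/5)): its argument vanishes at φ = -4/5, a square-root branch point, modulus 4/5.
The radius of convergence is the smallest modulus among the singular points: 4/5.


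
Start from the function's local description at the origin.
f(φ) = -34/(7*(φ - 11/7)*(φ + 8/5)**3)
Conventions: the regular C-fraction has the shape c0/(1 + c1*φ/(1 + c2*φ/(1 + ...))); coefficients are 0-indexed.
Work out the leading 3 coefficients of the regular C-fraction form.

Taylor coefficients (expand at 0): a_0 = 2125/2816, a_1 = -231625/247808, a_2 = 12798875/10903552.
c0 = a_0 = 2125/2816. Peel one level at a time: if S = 1 + c*φ/S' with S'(0) = 1, then c is the φ-coefficient of S and S' = c*φ/(S - 1).
S_1 = c0/f = 1 + (109/88)*φ + (-15/704)*φ^2 + ...; c1 = 109/88.
S_2 = c1*φ/(S_1 - 1) = 1 + (15/872)*φ + ...; c2 = 15/872.

The regular C-fraction coefficients are [2125/2816, 109/88, 15/872].


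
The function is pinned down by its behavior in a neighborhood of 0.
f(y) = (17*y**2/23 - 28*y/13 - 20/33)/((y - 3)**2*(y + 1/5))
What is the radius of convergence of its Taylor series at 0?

The radius of convergence is 1/5.

Denominator factor (y + 1/5): pole of order 1 at -1/5, modulus 1/5.
Denominator factor (y - 3)^2: pole of order 2 at 3, modulus 3.
The radius of convergence is the smallest modulus among the singular points: 1/5.


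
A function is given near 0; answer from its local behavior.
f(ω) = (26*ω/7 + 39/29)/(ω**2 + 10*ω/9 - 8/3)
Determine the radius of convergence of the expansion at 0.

The radius of convergence is -5/9 + (1/9)*sqrt(241).

Denominator factor (ω**2 + 10*ω/9 - 8/3): discriminant 964/81, real irrational roots -5/9 + (1/9)*sqrt(241) and -5/9 - (1/9)*sqrt(241); poles of order 1, moduli -5/9 + (1/9)*sqrt(241) and 5/9 + (1/9)*sqrt(241).
The radius of convergence is the smallest modulus among the singular points: -5/9 + (1/9)*sqrt(241).


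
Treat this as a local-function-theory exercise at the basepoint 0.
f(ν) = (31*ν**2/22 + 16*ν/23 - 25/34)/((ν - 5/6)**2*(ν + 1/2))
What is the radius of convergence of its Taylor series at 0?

The radius of convergence is 1/2.

Denominator factor (ν + 1/2): pole of order 1 at -1/2, modulus 1/2.
Denominator factor (ν - 5/6)^2: pole of order 2 at 5/6, modulus 5/6.
The radius of convergence is the smallest modulus among the singular points: 1/2.


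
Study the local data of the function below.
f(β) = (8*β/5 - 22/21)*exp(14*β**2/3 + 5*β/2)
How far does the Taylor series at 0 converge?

The factor exp(14*β**2/3 + 5*β/2) is entire and contributes no finite singular point.
The polynomial part has no poles.
No finite singular points: the Taylor series at 0 converges everywhere.

The radius of convergence is infinite.


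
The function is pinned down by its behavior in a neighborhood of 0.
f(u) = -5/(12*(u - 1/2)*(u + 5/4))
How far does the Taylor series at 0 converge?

The radius of convergence is 1/2.

Denominator factor (u + 5/4): pole of order 1 at -5/4, modulus 5/4.
Denominator factor (u - 1/2): pole of order 1 at 1/2, modulus 1/2.
The radius of convergence is the smallest modulus among the singular points: 1/2.


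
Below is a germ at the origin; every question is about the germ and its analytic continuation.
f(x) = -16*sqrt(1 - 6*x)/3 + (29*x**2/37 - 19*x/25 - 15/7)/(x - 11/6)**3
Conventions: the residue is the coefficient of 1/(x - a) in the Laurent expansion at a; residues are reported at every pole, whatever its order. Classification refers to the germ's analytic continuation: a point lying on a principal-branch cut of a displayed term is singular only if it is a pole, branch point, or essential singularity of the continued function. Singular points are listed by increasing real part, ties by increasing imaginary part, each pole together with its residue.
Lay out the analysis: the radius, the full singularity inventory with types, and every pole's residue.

Radius of convergence at 0: 1/6.
At 1/6: an algebraic (square-root) branch point.
At 11/6: a pole of order 3; residue 29/37.

Denominator factor (x - 11/6)^3: pole of order 3 at 11/6, modulus 11/6.
Branch term (-16/3)*sqrt(1 - x/(1/6)): its argument vanishes at x = 1/6, a square-root branch point, modulus 1/6.
The radius of convergence is the smallest modulus among the singular points: 1/6.
The branch term is analytic at 11/6 and contributes nothing to the residue; only the rational part matters.
At the order-3 pole 11/6 set g(x) = (x - (11/6))^3*(rational part) = 29*x**2/37 - 19*x/25 - 15/7.
Order-3 pole: residue = g''(a)/2; g''(11/6) = 58/37, so the residue is 29/37.
List the singular points by increasing real part (a conjugate pair: the negative imaginary part first).
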